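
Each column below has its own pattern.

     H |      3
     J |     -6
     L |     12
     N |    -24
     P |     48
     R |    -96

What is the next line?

T  192

For the letter, letters move forward 2 places in the alphabet: H, J, L, N, P, R → T.
Second component goes 3, -6, 12, -24, 48, -96 → 192 (×(-2) each step).
So the next line is T  192.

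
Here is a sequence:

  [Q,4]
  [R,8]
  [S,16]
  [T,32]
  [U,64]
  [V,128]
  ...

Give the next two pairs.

[W,256], [X,512]

Letter — letters move forward 1 place in the alphabet: Q, R, S, T, U, V → W → X.
Second coordinate — ×2 each step: 4, 8, 16, 32, 64, 128 → 256 → 512.
So the next two pairs are [W,256] and [X,512].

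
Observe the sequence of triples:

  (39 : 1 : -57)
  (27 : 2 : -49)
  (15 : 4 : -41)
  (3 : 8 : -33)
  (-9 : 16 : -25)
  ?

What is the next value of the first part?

First part: 39, 27, 15, 3, -9 → -21 (−12 each step).

-21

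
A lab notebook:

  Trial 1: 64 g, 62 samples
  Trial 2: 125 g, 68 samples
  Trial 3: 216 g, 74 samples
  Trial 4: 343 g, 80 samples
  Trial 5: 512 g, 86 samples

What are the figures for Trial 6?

729 g, 92 samples

For the g, perfect cubes: 4³, 5³, 6³, …: 64, 125, 216, 343, 512 → 729.
Samples goes 62, 68, 74, 80, 86 → 92 (+6 each step).
So the next row is 729 g, 92 samples.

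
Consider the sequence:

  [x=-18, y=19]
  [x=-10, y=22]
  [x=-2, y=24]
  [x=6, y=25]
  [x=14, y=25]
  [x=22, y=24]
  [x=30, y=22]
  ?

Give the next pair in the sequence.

[x=38, y=19]

X: -18, -10, -2, 6, 14, 22, 30 → 38 (+8 each step).
For the y, differences are 3, 2, 1, … (decreasing by 1 each time): 19, 22, 24, 25, 25, 24, 22 → 19.
Putting it together: [x=38, y=19].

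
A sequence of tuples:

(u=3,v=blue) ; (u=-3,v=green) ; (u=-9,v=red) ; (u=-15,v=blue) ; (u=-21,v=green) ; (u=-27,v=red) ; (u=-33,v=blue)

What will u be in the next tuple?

-39

U — −6 each step: 3, -3, -9, -15, -21, -27, -33 → -39.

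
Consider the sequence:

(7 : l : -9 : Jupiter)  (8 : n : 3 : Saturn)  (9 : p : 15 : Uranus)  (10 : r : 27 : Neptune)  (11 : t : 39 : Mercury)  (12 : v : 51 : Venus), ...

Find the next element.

(13 : x : 63 : Earth)

First slot: +1 each step, so 7, 8, 9, 10, 11, 12 → 13.
Letter: letters move forward 2 places in the alphabet; l, n, p, r, t, v → x.
Third slot goes -9, 3, 15, 27, 39, 51 → 63 (+12 each step).
Planet: Jupiter, Saturn, Uranus, Neptune, Mercury, Venus → Earth (runs through the planets Mercury→Neptune).
So the next element is (13 : x : 63 : Earth).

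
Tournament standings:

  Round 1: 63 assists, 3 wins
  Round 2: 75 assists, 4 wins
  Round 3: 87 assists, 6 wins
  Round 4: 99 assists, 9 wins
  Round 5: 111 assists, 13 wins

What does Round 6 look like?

Assists: +12 each step; 63, 75, 87, 99, 111 → 123.
For the wins, differences are 1, 2, 3, … (increasing by 1 each time): 3, 4, 6, 9, 13 → 18.
Putting it together: 123 assists, 18 wins.

123 assists, 18 wins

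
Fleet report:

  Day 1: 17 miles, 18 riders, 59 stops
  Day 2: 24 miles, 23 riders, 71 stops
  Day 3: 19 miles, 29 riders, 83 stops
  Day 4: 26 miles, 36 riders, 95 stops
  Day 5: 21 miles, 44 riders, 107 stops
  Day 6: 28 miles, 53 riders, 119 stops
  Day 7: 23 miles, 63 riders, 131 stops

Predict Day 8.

Miles — alternating steps +7, −5, +7, −5, …: 17, 24, 19, 26, 21, 28, 23 → 30.
Riders: differences are 5, 6, 7, … (increasing by 1 each time), so 18, 23, 29, 36, 44, 53, 63 → 74.
Stops: 59, 71, 83, 95, 107, 119, 131 → 143 (+12 each step).
Putting it together: 30 miles, 74 riders, 143 stops.

30 miles, 74 riders, 143 stops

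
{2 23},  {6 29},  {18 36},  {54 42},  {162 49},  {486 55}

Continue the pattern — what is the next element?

{1458 62}

First entry goes 2, 6, 18, 54, 162, 486 → 1458 (×3 each step).
For the second entry, alternating steps +6, +7, +6, +7, …: 23, 29, 36, 42, 49, 55 → 62.
Combining the parts gives {1458 62}.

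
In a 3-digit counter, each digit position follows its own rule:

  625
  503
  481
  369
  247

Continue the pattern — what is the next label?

First digit: −1 each step, mod 10; 6, 5, 4, 3, 2 → 1.
Second digit — −2 each step, mod 10: 2, 0, 8, 6, 4 → 2.
Third digit — −2 each step, mod 10: 5, 3, 1, 9, 7 → 5.
Combining the parts gives 125.

125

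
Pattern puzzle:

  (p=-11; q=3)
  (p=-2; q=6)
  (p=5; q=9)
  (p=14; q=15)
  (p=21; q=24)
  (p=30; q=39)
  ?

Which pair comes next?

(p=37; q=63)

P: alternating steps +9, +7, +9, +7, …; -11, -2, 5, 14, 21, 30 → 37.
Q goes 3, 6, 9, 15, 24, 39 → 63 (each term is the sum of the two before it).
Putting it together: (p=37; q=63).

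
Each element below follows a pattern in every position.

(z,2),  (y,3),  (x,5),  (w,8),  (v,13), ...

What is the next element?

Letter: z, y, x, w, v → u (letters move back 1 place in the alphabet).
Second value: 2, 3, 5, 8, 13 → 21 (each term is the sum of the two before it).
So the next element is (u,21).

(u,21)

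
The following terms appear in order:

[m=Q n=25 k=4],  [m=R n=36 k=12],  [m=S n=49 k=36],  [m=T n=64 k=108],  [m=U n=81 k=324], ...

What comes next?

M goes Q, R, S, T, U → V (letters move forward 1 place in the alphabet).
N: 25, 36, 49, 64, 81 → 100 (perfect squares: 5², 6², 7², …).
K goes 4, 12, 36, 108, 324 → 972 (×3 each step).
Putting it together: [m=V n=100 k=972].

[m=V n=100 k=972]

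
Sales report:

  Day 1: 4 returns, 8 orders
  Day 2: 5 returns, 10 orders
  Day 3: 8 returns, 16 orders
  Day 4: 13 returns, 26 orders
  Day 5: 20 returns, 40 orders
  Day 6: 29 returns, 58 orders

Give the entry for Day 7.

40 returns, 80 orders

Returns goes 4, 5, 8, 13, 20, 29 → 40 (differences are 1, 3, 5, … (increasing by 2 each time)).
Orders goes 8, 10, 16, 26, 40, 58 → 80 (always 2 × the returns).
Putting it together: 40 returns, 80 orders.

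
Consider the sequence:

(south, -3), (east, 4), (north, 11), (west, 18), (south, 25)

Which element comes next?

Direction: repeats south → east → north → west; south, east, north, west, south → east.
Second value: +7 each step; -3, 4, 11, 18, 25 → 32.
Combining the parts gives (east, 32).

(east, 32)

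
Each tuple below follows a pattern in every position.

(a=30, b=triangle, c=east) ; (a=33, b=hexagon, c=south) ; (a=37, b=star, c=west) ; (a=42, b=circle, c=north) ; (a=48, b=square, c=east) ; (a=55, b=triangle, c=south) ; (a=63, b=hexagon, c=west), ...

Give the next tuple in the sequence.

A: differences are 3, 4, 5, … (increasing by 1 each time); 30, 33, 37, 42, 48, 55, 63 → 72.
B — repeats triangle → hexagon → star → circle → square: triangle, hexagon, star, circle, square, triangle, hexagon → star.
C: repeats east → south → west → north; east, south, west, north, east, south, west → north.
So the next tuple is (a=72, b=star, c=north).

(a=72, b=star, c=north)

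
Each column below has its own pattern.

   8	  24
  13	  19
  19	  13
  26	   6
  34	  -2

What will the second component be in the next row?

First component: 8, 13, 19, 26, 34 → 43 (differences are 5, 6, 7, … (increasing by 1 each time)).
Second component goes 24, 19, 13, 6, -2 → -11 (together with the first component always sums to 32).

-11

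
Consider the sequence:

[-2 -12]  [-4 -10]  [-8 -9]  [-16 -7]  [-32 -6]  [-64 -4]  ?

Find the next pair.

First component goes -2, -4, -8, -16, -32, -64 → -128 (×2 each step).
Second component: -12, -10, -9, -7, -6, -4 → -3 (alternating steps +2, +1, +2, +1, …).
Putting it together: [-128 -3].

[-128 -3]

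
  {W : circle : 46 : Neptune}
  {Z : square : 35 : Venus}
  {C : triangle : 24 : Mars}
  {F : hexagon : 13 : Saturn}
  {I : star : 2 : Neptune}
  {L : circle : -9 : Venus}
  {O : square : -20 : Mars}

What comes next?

Letter goes W, Z, C, F, I, L, O → R (letters move forward 3 places in the alphabet, wrapping Z→A).
Shape goes circle, square, triangle, hexagon, star, circle, square → triangle (repeats circle → square → triangle → hexagon → star).
Third coordinate goes 46, 35, 24, 13, 2, -9, -20 → -31 (−11 each step).
Planet: repeats Neptune → Venus → Mars → Saturn; Neptune, Venus, Mars, Saturn, Neptune, Venus, Mars → Saturn.
Combining the parts gives {R : triangle : -31 : Saturn}.

{R : triangle : -31 : Saturn}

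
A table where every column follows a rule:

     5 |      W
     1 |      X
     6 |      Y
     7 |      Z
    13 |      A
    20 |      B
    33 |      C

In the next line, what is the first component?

First component: each term is the sum of the two before it, so 5, 1, 6, 7, 13, 20, 33 → 53.

53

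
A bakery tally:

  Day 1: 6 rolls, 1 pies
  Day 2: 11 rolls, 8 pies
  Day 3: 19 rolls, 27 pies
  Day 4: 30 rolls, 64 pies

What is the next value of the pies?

125

Rolls goes 6, 11, 19, 30 → 44 (differences are 5, 8, 11, … (increasing by 3 each time)).
For the pies, perfect cubes: 1³, 2³, 3³, …: 1, 8, 27, 64 → 125.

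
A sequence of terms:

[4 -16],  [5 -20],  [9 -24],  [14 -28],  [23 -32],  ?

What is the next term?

First coordinate: each term is the sum of the two before it, so 4, 5, 9, 14, 23 → 37.
Second coordinate goes -16, -20, -24, -28, -32 → -36 (−4 each step).
Putting it together: [37 -36].

[37 -36]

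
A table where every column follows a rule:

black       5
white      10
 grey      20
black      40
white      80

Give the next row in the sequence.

grey  160

Shade: repeats black → white → grey; black, white, grey, black, white → grey.
Second component: 5, 10, 20, 40, 80 → 160 (×2 each step).
So the next row is grey  160.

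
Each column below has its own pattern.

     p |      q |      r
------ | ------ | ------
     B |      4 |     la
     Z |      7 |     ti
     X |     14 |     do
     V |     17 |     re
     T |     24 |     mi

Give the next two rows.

Column p: B, Z, X, V, T → R → P (letters move back 2 places in the alphabet, wrapping A→Z).
Column q: 4, 7, 14, 17, 24 → 27 → 34 (alternating steps +3, +7, +3, +7, …).
Column r: runs through the solfège scale do→ti, so la, ti, do, re, mi → fa → sol.
Putting the parts together: R  27  fa and then P  34  sol.

R  27  fa; P  34  sol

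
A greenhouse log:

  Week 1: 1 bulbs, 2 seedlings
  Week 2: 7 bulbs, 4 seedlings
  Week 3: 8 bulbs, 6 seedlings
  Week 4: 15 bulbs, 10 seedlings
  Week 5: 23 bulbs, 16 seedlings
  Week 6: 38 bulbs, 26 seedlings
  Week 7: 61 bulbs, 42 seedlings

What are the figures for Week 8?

Bulbs: each term is the sum of the two before it, so 1, 7, 8, 15, 23, 38, 61 → 99.
Seedlings — each term is the sum of the two before it: 2, 4, 6, 10, 16, 26, 42 → 68.
So the next record is 99 bulbs, 68 seedlings.

99 bulbs, 68 seedlings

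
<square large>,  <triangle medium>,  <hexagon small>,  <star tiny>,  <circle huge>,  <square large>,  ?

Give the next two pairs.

For the shape, repeats square → triangle → hexagon → star → circle: square, triangle, hexagon, star, circle, square → triangle → hexagon.
Size: repeats large → medium → small → tiny → huge; large, medium, small, tiny, huge, large → medium → small.
Putting the parts together: <triangle medium> and then <hexagon small>.

<triangle medium>, <hexagon small>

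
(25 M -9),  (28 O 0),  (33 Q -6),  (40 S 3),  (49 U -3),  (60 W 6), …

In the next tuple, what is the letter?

Y

Letter — letters move forward 2 places in the alphabet: M, O, Q, S, U, W → Y.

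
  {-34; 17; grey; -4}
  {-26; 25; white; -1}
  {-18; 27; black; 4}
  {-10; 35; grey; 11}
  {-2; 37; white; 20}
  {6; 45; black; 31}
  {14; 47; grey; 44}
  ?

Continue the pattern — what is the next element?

{22; 55; white; 59}

First component: +8 each step; -34, -26, -18, -10, -2, 6, 14 → 22.
Second component: 17, 25, 27, 35, 37, 45, 47 → 55 (alternating steps +8, +2, +8, +2, …).
Shade goes grey, white, black, grey, white, black, grey → white (repeats grey → white → black).
For the fourth component, differences are 3, 5, 7, … (increasing by 2 each time): -4, -1, 4, 11, 20, 31, 44 → 59.
So the next element is {22; 55; white; 59}.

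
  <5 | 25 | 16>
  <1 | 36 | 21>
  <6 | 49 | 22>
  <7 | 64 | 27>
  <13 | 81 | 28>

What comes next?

First slot: each term is the sum of the two before it; 5, 1, 6, 7, 13 → 20.
Second slot: perfect squares: 5², 6², 7², …, so 25, 36, 49, 64, 81 → 100.
Third slot: 16, 21, 22, 27, 28 → 33 (alternating steps +5, +1, +5, +1, …).
So the next triple is <20 | 100 | 33>.

<20 | 100 | 33>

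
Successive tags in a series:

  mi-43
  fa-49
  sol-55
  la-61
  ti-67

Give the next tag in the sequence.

do-73

Note: runs through the solfège scale do→ti; mi, fa, sol, la, ti → do.
Second component: +6 each step; 43, 49, 55, 61, 67 → 73.
Combining the parts gives do-73.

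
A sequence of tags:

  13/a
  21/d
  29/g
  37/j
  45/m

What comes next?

53/p

First component — +8 each step: 13, 21, 29, 37, 45 → 53.
Letter — letters move forward 3 places in the alphabet: a, d, g, j, m → p.
Putting it together: 53/p.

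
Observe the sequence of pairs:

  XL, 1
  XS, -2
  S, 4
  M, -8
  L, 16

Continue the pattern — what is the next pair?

XL, -32

Size: runs through clothing sizes XS→XL, so XL, XS, S, M, L → XL.
Second part — ×(-2) each step: 1, -2, 4, -8, 16 → -32.
Putting it together: XL, -32.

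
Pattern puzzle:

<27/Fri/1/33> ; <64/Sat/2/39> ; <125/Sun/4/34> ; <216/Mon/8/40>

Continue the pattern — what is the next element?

First entry: 27, 64, 125, 216 → 343 (perfect cubes: 3³, 4³, 5³, …).
Day: Fri, Sat, Sun, Mon → Tue (runs through the weekdays Mon→Sun).
Third entry: 1, 2, 4, 8 → 16 (×2 each step).
Fourth entry: 33, 39, 34, 40 → 35 (alternating steps +6, −5, +6, −5, …).
Combining the parts gives <343/Tue/16/35>.

<343/Tue/16/35>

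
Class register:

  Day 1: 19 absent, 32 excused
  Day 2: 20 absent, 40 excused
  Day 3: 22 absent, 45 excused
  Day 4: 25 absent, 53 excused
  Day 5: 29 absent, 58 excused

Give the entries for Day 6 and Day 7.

34 absent, 66 excused; 40 absent, 71 excused

Absent: differences are 1, 2, 3, … (increasing by 1 each time), so 19, 20, 22, 25, 29 → 34 → 40.
Excused: alternating steps +8, +5, +8, +5, …, so 32, 40, 45, 53, 58 → 66 → 71.
So the next two records are 34 absent, 66 excused and 40 absent, 71 excused.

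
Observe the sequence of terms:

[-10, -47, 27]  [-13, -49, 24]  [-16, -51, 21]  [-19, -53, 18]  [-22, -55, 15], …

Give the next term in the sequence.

For the first entry, −3 each step: -10, -13, -16, -19, -22 → -25.
For the second entry, −2 each step: -47, -49, -51, -53, -55 → -57.
Third entry goes 27, 24, 21, 18, 15 → 12 (−3 each step).
Combining the parts gives [-25, -57, 12].

[-25, -57, 12]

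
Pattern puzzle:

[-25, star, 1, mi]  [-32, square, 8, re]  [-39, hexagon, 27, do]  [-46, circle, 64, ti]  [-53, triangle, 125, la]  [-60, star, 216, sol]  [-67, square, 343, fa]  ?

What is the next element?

[-74, hexagon, 512, mi]

For the first coordinate, −7 each step: -25, -32, -39, -46, -53, -60, -67 → -74.
Shape: star, square, hexagon, circle, triangle, star, square → hexagon (repeats star → square → hexagon → circle → triangle).
Third coordinate: perfect cubes: 1³, 2³, 3³, …, so 1, 8, 27, 64, 125, 216, 343 → 512.
Note goes mi, re, do, ti, la, sol, fa → mi (runs backward through the solfège scale do→ti).
Putting it together: [-74, hexagon, 512, mi].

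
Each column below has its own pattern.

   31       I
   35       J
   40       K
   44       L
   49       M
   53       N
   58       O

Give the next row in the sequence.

First component: 31, 35, 40, 44, 49, 53, 58 → 62 (alternating steps +4, +5, +4, +5, …).
Letter: letters move forward 1 place in the alphabet; I, J, K, L, M, N, O → P.
So the next row is 62  P.

62  P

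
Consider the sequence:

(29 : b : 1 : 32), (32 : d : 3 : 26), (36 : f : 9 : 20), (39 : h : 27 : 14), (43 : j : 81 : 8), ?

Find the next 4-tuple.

First slot goes 29, 32, 36, 39, 43 → 46 (alternating steps +3, +4, +3, +4, …).
For the letter, letters move forward 2 places in the alphabet: b, d, f, h, j → l.
Third slot — ×3 each step: 1, 3, 9, 27, 81 → 243.
Fourth slot — −6 each step: 32, 26, 20, 14, 8 → 2.
So the next 4-tuple is (46 : l : 243 : 2).

(46 : l : 243 : 2)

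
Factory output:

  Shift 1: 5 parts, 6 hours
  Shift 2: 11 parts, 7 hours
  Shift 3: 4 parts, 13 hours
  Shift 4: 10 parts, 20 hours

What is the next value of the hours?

33

Hours: 6, 7, 13, 20 → 33 (each term is the sum of the two before it).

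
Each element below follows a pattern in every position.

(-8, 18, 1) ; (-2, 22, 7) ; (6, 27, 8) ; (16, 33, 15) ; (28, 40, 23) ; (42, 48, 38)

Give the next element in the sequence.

First slot: -8, -2, 6, 16, 28, 42 → 58 (differences are 6, 8, 10, … (increasing by 2 each time)).
Second slot goes 18, 22, 27, 33, 40, 48 → 57 (differences are 4, 5, 6, … (increasing by 1 each time)).
Third slot: each term is the sum of the two before it; 1, 7, 8, 15, 23, 38 → 61.
Combining the parts gives (58, 57, 61).

(58, 57, 61)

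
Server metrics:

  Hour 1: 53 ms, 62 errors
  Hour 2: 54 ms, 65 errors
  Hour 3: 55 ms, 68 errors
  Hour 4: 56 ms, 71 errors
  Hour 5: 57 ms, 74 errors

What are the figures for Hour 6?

Ms goes 53, 54, 55, 56, 57 → 58 (+1 each step).
Errors goes 62, 65, 68, 71, 74 → 77 (+3 each step).
Putting it together: 58 ms, 77 errors.

58 ms, 77 errors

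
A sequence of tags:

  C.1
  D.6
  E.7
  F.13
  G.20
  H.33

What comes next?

I.53

For the letter, letters move forward 1 place in the alphabet: C, D, E, F, G, H → I.
Second component — each term is the sum of the two before it: 1, 6, 7, 13, 20, 33 → 53.
Combining the parts gives I.53.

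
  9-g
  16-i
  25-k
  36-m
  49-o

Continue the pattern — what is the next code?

First component: perfect squares: 3², 4², 5², …; 9, 16, 25, 36, 49 → 64.
Letter — letters move forward 2 places in the alphabet: g, i, k, m, o → q.
Putting it together: 64-q.

64-q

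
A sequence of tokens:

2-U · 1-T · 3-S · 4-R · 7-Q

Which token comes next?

First component goes 2, 1, 3, 4, 7 → 11 (each term is the sum of the two before it).
Letter goes U, T, S, R, Q → P (letters move back 1 place in the alphabet).
Combining the parts gives 11-P.

11-P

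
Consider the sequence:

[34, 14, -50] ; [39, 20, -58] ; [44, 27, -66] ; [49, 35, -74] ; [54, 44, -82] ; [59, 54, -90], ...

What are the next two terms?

First value: +5 each step, so 34, 39, 44, 49, 54, 59 → 64 → 69.
Second value goes 14, 20, 27, 35, 44, 54 → 65 → 77 (differences are 6, 7, 8, … (increasing by 1 each time)).
Third value goes -50, -58, -66, -74, -82, -90 → -98 → -106 (−8 each step).
So the next two terms are [64, 65, -98] and [69, 77, -106].

[64, 65, -98], [69, 77, -106]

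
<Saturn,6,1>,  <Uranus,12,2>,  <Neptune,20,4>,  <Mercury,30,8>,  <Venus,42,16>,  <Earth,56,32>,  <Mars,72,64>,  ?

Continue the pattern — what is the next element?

Planet: Saturn, Uranus, Neptune, Mercury, Venus, Earth, Mars → Jupiter (runs through the planets Mercury→Neptune).
For the second component, differences are 6, 8, 10, … (increasing by 2 each time): 6, 12, 20, 30, 42, 56, 72 → 90.
For the third component, ×2 each step: 1, 2, 4, 8, 16, 32, 64 → 128.
Combining the parts gives <Jupiter,90,128>.

<Jupiter,90,128>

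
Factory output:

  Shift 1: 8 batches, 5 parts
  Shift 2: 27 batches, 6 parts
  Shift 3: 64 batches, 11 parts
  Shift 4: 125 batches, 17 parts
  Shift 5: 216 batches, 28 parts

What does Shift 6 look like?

343 batches, 45 parts

Batches: perfect cubes: 2³, 3³, 4³, …; 8, 27, 64, 125, 216 → 343.
Parts: each term is the sum of the two before it, so 5, 6, 11, 17, 28 → 45.
So the next row is 343 batches, 45 parts.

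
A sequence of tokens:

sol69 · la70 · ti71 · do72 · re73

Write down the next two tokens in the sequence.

Note goes sol, la, ti, do, re → mi → fa (runs through the solfège scale do→ti).
Second component — +1 each step: 69, 70, 71, 72, 73 → 74 → 75.
Putting the parts together: mi74 and then fa75.

mi74, fa75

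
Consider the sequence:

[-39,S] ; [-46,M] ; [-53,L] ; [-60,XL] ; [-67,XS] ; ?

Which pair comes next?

First component: -39, -46, -53, -60, -67 → -74 (−7 each step).
Size: runs through clothing sizes XS→XL, so S, M, L, XL, XS → S.
Putting it together: [-74,S].

[-74,S]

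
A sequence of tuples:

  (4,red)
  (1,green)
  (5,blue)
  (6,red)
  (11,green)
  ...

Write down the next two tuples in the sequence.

(17,blue), (28,red)

First entry — each term is the sum of the two before it: 4, 1, 5, 6, 11 → 17 → 28.
Colour: repeats red → green → blue, so red, green, blue, red, green → blue → red.
So the next two tuples are (17,blue) and (28,red).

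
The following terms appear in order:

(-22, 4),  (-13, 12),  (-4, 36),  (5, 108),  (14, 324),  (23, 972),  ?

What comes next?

(32, 2916)

First coordinate goes -22, -13, -4, 5, 14, 23 → 32 (+9 each step).
Second coordinate: 4, 12, 36, 108, 324, 972 → 2916 (×3 each step).
So the next term is (32, 2916).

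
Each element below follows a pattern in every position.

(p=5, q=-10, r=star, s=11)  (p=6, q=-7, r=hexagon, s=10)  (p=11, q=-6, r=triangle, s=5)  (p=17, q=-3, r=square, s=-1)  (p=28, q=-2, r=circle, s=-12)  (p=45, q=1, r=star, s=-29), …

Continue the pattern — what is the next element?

P: each term is the sum of the two before it, so 5, 6, 11, 17, 28, 45 → 73.
Q goes -10, -7, -6, -3, -2, 1 → 2 (alternating steps +3, +1, +3, +1, …).
R — repeats star → hexagon → triangle → square → circle: star, hexagon, triangle, square, circle, star → hexagon.
S goes 11, 10, 5, -1, -12, -29 → -57 (together with the p always sums to 16).
So the next element is (p=73, q=2, r=hexagon, s=-57).

(p=73, q=2, r=hexagon, s=-57)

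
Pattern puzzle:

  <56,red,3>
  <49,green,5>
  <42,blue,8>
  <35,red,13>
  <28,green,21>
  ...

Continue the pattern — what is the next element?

First part: −7 each step; 56, 49, 42, 35, 28 → 21.
Colour: repeats red → green → blue, so red, green, blue, red, green → blue.
For the third part, each term is the sum of the two before it: 3, 5, 8, 13, 21 → 34.
Combining the parts gives <21,blue,34>.

<21,blue,34>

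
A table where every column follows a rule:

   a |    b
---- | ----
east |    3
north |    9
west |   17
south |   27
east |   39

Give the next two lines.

north  53; west  69

Column a — repeats east → north → west → south: east, north, west, south, east → north → west.
Column b: differences are 6, 8, 10, … (increasing by 2 each time), so 3, 9, 17, 27, 39 → 53 → 69.
So the next two lines are north  53 and west  69.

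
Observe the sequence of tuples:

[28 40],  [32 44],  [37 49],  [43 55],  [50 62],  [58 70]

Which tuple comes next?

First value goes 28, 32, 37, 43, 50, 58 → 67 (differences are 4, 5, 6, … (increasing by 1 each time)).
Second value: always 12 more than the first value; 40, 44, 49, 55, 62, 70 → 79.
Putting it together: [67 79].

[67 79]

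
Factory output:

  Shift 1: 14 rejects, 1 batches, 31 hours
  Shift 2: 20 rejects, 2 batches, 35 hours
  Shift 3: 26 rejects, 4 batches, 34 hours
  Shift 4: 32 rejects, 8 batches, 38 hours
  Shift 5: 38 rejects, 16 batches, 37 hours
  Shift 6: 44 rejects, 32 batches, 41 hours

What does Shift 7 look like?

Rejects: +6 each step, so 14, 20, 26, 32, 38, 44 → 50.
Batches goes 1, 2, 4, 8, 16, 32 → 64 (×2 each step).
Hours: alternating steps +4, −1, +4, −1, …; 31, 35, 34, 38, 37, 41 → 40.
Putting it together: 50 rejects, 64 batches, 40 hours.

50 rejects, 64 batches, 40 hours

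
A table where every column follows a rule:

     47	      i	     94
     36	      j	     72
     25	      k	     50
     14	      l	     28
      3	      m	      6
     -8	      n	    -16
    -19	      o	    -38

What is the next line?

First component: −11 each step, so 47, 36, 25, 14, 3, -8, -19 → -30.
Letter: letters move forward 1 place in the alphabet; i, j, k, l, m, n, o → p.
Third component: always 2 × the first component, so 94, 72, 50, 28, 6, -16, -38 → -60.
Putting it together: -30  p  -60.

-30  p  -60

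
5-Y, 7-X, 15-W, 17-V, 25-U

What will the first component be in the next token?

First component: 5, 7, 15, 17, 25 → 27 (alternating steps +2, +8, +2, +8, …).

27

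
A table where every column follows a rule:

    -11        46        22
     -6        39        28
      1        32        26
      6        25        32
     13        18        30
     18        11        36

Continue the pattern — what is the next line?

First component goes -11, -6, 1, 6, 13, 18 → 25 (alternating steps +5, +7, +5, +7, …).
Second component: 46, 39, 32, 25, 18, 11 → 4 (−7 each step).
For the third component, alternating steps +6, −2, +6, −2, …: 22, 28, 26, 32, 30, 36 → 34.
Putting it together: 25  4  34.

25  4  34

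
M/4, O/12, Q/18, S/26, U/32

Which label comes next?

W/40

Letter: M, O, Q, S, U → W (letters move forward 2 places in the alphabet).
Second component goes 4, 12, 18, 26, 32 → 40 (alternating steps +8, +6, +8, +6, …).
Putting it together: W/40.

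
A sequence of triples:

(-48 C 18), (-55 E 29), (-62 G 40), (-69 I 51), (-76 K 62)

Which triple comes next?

First component: -48, -55, -62, -69, -76 → -83 (−7 each step).
Letter: C, E, G, I, K → M (letters move forward 2 places in the alphabet).
For the third component, +11 each step: 18, 29, 40, 51, 62 → 73.
Putting it together: (-83 M 73).

(-83 M 73)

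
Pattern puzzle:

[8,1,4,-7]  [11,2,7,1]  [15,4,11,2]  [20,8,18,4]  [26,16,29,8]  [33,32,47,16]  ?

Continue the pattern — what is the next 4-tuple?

[41,64,76,32]

First component — differences are 3, 4, 5, … (increasing by 1 each time): 8, 11, 15, 20, 26, 33 → 41.
Second component goes 1, 2, 4, 8, 16, 32 → 64 (×2 each step).
Third component: each term is the sum of the two before it; 4, 7, 11, 18, 29, 47 → 76.
Fourth component goes -7, 1, 2, 4, 8, 16 → 32 (always the previous value of the second component).
So the next 4-tuple is [41,64,76,32].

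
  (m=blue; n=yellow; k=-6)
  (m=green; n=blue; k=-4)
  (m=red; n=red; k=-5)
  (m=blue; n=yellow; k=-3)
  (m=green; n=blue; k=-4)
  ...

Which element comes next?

(m=red; n=red; k=-2)

M goes blue, green, red, blue, green → red (repeats blue → green → red).
N — repeats yellow → blue → red: yellow, blue, red, yellow, blue → red.
K goes -6, -4, -5, -3, -4 → -2 (alternating steps +2, −1, +2, −1, …).
Combining the parts gives (m=red; n=red; k=-2).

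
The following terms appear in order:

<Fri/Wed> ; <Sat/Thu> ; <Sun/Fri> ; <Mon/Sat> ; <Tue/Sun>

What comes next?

First day: runs through the weekdays Mon→Sun, so Fri, Sat, Sun, Mon, Tue → Wed.
Second day: Wed, Thu, Fri, Sat, Sun → Mon (runs through the weekdays Mon→Sun).
Putting it together: <Wed/Mon>.

<Wed/Mon>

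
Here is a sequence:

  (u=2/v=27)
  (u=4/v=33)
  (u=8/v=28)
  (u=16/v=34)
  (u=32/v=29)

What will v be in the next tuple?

V: alternating steps +6, −5, +6, −5, …, so 27, 33, 28, 34, 29 → 35.

35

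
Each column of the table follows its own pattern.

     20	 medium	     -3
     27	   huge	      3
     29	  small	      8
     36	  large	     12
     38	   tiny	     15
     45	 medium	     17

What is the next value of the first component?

First component goes 20, 27, 29, 36, 38, 45 → 47 (alternating steps +7, +2, +7, +2, …).
Size: medium, huge, small, large, tiny, medium → huge (repeats medium → huge → small → large → tiny).
Third component: -3, 3, 8, 12, 15, 17 → 18 (differences are 6, 5, 4, … (decreasing by 1 each time)).

47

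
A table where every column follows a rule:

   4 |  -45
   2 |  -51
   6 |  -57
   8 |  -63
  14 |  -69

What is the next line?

22  -75

First component — each term is the sum of the two before it: 4, 2, 6, 8, 14 → 22.
Second component: −6 each step; -45, -51, -57, -63, -69 → -75.
Combining the parts gives 22  -75.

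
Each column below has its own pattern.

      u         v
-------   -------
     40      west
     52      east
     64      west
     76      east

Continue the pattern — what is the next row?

Column u — +12 each step: 40, 52, 64, 76 → 88.
For the column v, alternates west ↔ east: west, east, west, east → west.
So the next row is 88  west.

88  west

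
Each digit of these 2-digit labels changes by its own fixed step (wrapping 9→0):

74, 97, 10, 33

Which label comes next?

56

For the first digit, +2 each step, mod 10: 7, 9, 1, 3 → 5.
Second digit: +3 each step, mod 10; 4, 7, 0, 3 → 6.
Putting it together: 56.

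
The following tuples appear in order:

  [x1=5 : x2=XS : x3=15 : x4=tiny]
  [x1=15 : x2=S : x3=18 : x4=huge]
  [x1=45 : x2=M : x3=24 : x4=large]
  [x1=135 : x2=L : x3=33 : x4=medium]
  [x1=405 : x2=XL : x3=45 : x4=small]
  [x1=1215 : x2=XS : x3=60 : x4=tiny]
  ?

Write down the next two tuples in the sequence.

[x1=3645 : x2=S : x3=78 : x4=huge], [x1=10935 : x2=M : x3=99 : x4=large]

X1: ×3 each step, so 5, 15, 45, 135, 405, 1215 → 3645 → 10935.
For the x2, repeats XS → S → M → L → XL: XS, S, M, L, XL, XS → S → M.
X3: 15, 18, 24, 33, 45, 60 → 78 → 99 (differences are 3, 6, 9, … (increasing by 3 each time)).
X4: tiny, huge, large, medium, small, tiny → huge → large (repeats tiny → huge → large → medium → small).
Putting the parts together: [x1=3645 : x2=S : x3=78 : x4=huge] and then [x1=10935 : x2=M : x3=99 : x4=large].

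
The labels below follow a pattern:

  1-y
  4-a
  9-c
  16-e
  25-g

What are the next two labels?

First component — perfect squares: 1², 2², 3², …: 1, 4, 9, 16, 25 → 36 → 49.
Letter: y, a, c, e, g → i → k (letters move forward 2 places in the alphabet, wrapping Z→A).
Putting the parts together: 36-i and then 49-k.

36-i then 49-k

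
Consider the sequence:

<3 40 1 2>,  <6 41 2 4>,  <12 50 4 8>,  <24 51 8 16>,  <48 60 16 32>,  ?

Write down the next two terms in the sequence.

<96 61 32 64>, <192 70 64 128>

First entry: ×2 each step, so 3, 6, 12, 24, 48 → 96 → 192.
Second entry: alternating steps +1, +9, +1, +9, …; 40, 41, 50, 51, 60 → 61 → 70.
For the third entry, ×2 each step: 1, 2, 4, 8, 16 → 32 → 64.
For the fourth entry, always 2 × the third entry: 2, 4, 8, 16, 32 → 64 → 128.
So the next two terms are <96 61 32 64> and <192 70 64 128>.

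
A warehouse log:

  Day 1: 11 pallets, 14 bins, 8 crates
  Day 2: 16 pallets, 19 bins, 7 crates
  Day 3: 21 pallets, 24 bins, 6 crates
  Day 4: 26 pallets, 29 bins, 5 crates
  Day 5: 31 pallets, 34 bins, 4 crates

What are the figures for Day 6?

36 pallets, 39 bins, 3 crates

Pallets goes 11, 16, 21, 26, 31 → 36 (+5 each step).
For the bins, +5 each step: 14, 19, 24, 29, 34 → 39.
Crates: −1 each step, so 8, 7, 6, 5, 4 → 3.
Putting it together: 36 pallets, 39 bins, 3 crates.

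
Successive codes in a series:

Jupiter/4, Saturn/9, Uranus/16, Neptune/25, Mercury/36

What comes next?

For the planet, runs through the planets Mercury→Neptune: Jupiter, Saturn, Uranus, Neptune, Mercury → Venus.
For the second component, perfect squares: 2², 3², 4², …: 4, 9, 16, 25, 36 → 49.
So the next code is Venus/49.

Venus/49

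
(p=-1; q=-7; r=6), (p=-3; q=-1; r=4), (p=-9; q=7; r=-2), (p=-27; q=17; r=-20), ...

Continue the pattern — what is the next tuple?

(p=-81; q=29; r=-74)

P — ×3 each step: -1, -3, -9, -27 → -81.
Q: -7, -1, 7, 17 → 29 (differences are 6, 8, 10, … (increasing by 2 each time)).
R: 6, 4, -2, -20 → -74 (always 7 more than the p).
Combining the parts gives (p=-81; q=29; r=-74).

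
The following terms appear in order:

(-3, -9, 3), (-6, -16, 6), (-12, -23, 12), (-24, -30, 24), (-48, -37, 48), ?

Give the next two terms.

First component: ×2 each step, so -3, -6, -12, -24, -48 → -96 → -192.
Second component goes -9, -16, -23, -30, -37 → -44 → -51 (−7 each step).
Third component: ×2 each step; 3, 6, 12, 24, 48 → 96 → 192.
So the next two terms are (-96, -44, 96) and (-192, -51, 192).

(-96, -44, 96), (-192, -51, 192)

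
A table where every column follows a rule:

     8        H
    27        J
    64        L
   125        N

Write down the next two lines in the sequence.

216  P; 343  R

First component: perfect cubes: 2³, 3³, 4³, …, so 8, 27, 64, 125 → 216 → 343.
Letter: letters move forward 2 places in the alphabet, so H, J, L, N → P → R.
Putting the parts together: 216  P and then 343  R.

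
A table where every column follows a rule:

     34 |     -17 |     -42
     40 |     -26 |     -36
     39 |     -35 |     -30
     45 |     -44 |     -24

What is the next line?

First component goes 34, 40, 39, 45 → 44 (alternating steps +6, −1, +6, −1, …).
For the second component, −9 each step: -17, -26, -35, -44 → -53.
Third component goes -42, -36, -30, -24 → -18 (+6 each step).
Combining the parts gives 44  -53  -18.

44  -53  -18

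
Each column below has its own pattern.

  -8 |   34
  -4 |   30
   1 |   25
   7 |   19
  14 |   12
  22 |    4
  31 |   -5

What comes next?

41  -15

First component: differences are 4, 5, 6, … (increasing by 1 each time), so -8, -4, 1, 7, 14, 22, 31 → 41.
Second component goes 34, 30, 25, 19, 12, 4, -5 → -15 (together with the first component always sums to 26).
Putting it together: 41  -15.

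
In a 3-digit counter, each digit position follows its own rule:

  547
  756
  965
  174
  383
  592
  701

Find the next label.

910

First digit — +2 each step, mod 10: 5, 7, 9, 1, 3, 5, 7 → 9.
Second digit — +1 each step, mod 10: 4, 5, 6, 7, 8, 9, 0 → 1.
For the third digit, −1 each step, mod 10: 7, 6, 5, 4, 3, 2, 1 → 0.
Putting it together: 910.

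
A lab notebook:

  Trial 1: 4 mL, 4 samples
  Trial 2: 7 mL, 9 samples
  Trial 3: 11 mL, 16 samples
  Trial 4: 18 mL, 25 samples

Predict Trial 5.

ML: each term is the sum of the two before it, so 4, 7, 11, 18 → 29.
Samples goes 4, 9, 16, 25 → 36 (perfect squares: 2², 3², 4², …).
So the next line is 29 mL, 36 samples.

29 mL, 36 samples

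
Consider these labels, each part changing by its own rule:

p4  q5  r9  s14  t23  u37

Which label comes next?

v60

Letter: letters move forward 1 place in the alphabet; p, q, r, s, t, u → v.
Second component goes 4, 5, 9, 14, 23, 37 → 60 (each term is the sum of the two before it).
So the next label is v60.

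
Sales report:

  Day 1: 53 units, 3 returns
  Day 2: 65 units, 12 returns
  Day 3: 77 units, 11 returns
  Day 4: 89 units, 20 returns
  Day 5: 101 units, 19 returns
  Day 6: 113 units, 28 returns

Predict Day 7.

125 units, 27 returns

Units: +12 each step; 53, 65, 77, 89, 101, 113 → 125.
Returns goes 3, 12, 11, 20, 19, 28 → 27 (alternating steps +9, −1, +9, −1, …).
Combining the parts gives 125 units, 27 returns.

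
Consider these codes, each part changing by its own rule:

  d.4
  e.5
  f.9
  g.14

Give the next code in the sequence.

Letter: d, e, f, g → h (letters move forward 1 place in the alphabet).
Second component: each term is the sum of the two before it, so 4, 5, 9, 14 → 23.
So the next code is h.23.

h.23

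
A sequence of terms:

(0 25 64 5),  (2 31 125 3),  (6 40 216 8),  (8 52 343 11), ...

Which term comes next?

(12 67 512 19)

First part: alternating steps +2, +4, +2, +4, …; 0, 2, 6, 8 → 12.
Second part goes 25, 31, 40, 52 → 67 (differences are 6, 9, 12, … (increasing by 3 each time)).
Third part goes 64, 125, 216, 343 → 512 (perfect cubes: 4³, 5³, 6³, …).
Fourth part: each term is the sum of the two before it, so 5, 3, 8, 11 → 19.
Putting it together: (12 67 512 19).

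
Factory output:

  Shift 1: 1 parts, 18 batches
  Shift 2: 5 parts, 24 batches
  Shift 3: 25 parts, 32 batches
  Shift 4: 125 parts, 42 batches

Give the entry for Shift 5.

625 parts, 54 batches

Parts: ×5 each step, so 1, 5, 25, 125 → 625.
Batches — differences are 6, 8, 10, … (increasing by 2 each time): 18, 24, 32, 42 → 54.
Putting it together: 625 parts, 54 batches.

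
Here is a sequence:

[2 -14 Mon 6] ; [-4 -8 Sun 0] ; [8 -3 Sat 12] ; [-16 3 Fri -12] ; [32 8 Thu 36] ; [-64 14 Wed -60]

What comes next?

First slot goes 2, -4, 8, -16, 32, -64 → 128 (×(-2) each step).
Second slot — alternating steps +6, +5, +6, +5, …: -14, -8, -3, 3, 8, 14 → 19.
Day: Mon, Sun, Sat, Fri, Thu, Wed → Tue (runs backward through the weekdays Mon→Sun).
Fourth slot goes 6, 0, 12, -12, 36, -60 → 132 (always 4 more than the first slot).
So the next 4-tuple is [128 19 Tue 132].

[128 19 Tue 132]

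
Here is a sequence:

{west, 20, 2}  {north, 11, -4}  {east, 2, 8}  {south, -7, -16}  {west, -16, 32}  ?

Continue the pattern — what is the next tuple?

Direction — repeats west → north → east → south: west, north, east, south, west → north.
Second part goes 20, 11, 2, -7, -16 → -25 (−9 each step).
Third part goes 2, -4, 8, -16, 32 → -64 (×(-2) each step).
Combining the parts gives {north, -25, -64}.

{north, -25, -64}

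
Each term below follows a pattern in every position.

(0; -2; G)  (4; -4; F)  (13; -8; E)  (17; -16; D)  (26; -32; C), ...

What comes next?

First component goes 0, 4, 13, 17, 26 → 30 (alternating steps +4, +9, +4, +9, …).
Second component: ×2 each step, so -2, -4, -8, -16, -32 → -64.
Letter: G, F, E, D, C → B (letters move back 1 place in the alphabet).
So the next term is (30; -64; B).

(30; -64; B)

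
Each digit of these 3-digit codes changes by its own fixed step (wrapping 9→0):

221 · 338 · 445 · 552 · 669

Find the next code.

776

First digit goes 2, 3, 4, 5, 6 → 7 (+1 each step, mod 10).
Second digit: 2, 3, 4, 5, 6 → 7 (+1 each step, mod 10).
Third digit: −3 each step, mod 10; 1, 8, 5, 2, 9 → 6.
So the next code is 776.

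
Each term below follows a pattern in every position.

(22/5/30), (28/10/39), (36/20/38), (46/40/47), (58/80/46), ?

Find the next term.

(72/160/55)

For the first coordinate, differences are 6, 8, 10, … (increasing by 2 each time): 22, 28, 36, 46, 58 → 72.
Second coordinate goes 5, 10, 20, 40, 80 → 160 (×2 each step).
For the third coordinate, alternating steps +9, −1, +9, −1, …: 30, 39, 38, 47, 46 → 55.
So the next term is (72/160/55).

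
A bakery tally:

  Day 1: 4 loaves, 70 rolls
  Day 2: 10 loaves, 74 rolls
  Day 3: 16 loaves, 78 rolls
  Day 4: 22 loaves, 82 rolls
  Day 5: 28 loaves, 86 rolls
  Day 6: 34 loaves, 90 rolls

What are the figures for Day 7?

40 loaves, 94 rolls

Loaves goes 4, 10, 16, 22, 28, 34 → 40 (+6 each step).
Rolls: +4 each step, so 70, 74, 78, 82, 86, 90 → 94.
Combining the parts gives 40 loaves, 94 rolls.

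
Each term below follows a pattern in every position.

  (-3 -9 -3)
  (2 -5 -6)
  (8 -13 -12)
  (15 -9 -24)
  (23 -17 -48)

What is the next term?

First entry: differences are 5, 6, 7, … (increasing by 1 each time); -3, 2, 8, 15, 23 → 32.
For the second entry, alternating steps +4, −8, +4, −8, …: -9, -5, -13, -9, -17 → -13.
Third entry: -3, -6, -12, -24, -48 → -96 (×2 each step).
Putting it together: (32 -13 -96).

(32 -13 -96)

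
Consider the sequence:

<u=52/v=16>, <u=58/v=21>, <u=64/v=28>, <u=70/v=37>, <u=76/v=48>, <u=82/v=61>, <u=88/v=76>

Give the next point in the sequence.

U: 52, 58, 64, 70, 76, 82, 88 → 94 (+6 each step).
V goes 16, 21, 28, 37, 48, 61, 76 → 93 (differences are 5, 7, 9, … (increasing by 2 each time)).
So the next point is <u=94/v=93>.

<u=94/v=93>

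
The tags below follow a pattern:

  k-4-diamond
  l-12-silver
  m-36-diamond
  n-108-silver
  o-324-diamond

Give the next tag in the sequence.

Letter — letters move forward 1 place in the alphabet: k, l, m, n, o → p.
For the second component, ×3 each step: 4, 12, 36, 108, 324 → 972.
Rank — alternates diamond ↔ silver: diamond, silver, diamond, silver, diamond → silver.
Combining the parts gives p-972-silver.

p-972-silver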